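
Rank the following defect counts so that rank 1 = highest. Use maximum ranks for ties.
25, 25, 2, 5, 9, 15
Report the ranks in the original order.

2, 2, 6, 5, 4, 3

Sorted (descending): 25, 25, 15, 9, 5, 2
The 2 values of 25 occupy positions 1–2 → each gets rank 2.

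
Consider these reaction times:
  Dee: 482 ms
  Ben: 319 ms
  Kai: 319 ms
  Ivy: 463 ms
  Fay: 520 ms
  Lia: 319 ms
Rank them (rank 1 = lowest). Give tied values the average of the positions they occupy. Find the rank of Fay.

Sorted (ascending): 319, 319, 319, 463, 482, 520
The 3 values of 319 occupy positions 1–3 → average rank 2.
Fay has value 520 ms → rank 6.

6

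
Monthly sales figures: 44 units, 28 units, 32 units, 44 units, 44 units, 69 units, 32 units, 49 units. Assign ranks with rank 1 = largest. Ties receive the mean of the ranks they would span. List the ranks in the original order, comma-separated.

Sorted (descending): 69, 49, 44, 44, 44, 32, 32, 28
The 3 values of 44 occupy positions 3–5 → average rank 4.
The 2 values of 32 occupy positions 6–7 → average rank (6+7)/2 = 6.5.

4, 8, 6.5, 4, 4, 1, 6.5, 2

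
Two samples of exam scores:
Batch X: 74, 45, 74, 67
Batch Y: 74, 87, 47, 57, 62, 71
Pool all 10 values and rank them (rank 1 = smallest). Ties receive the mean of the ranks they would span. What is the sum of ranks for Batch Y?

Sorted (ascending): 45, 47, 57, 62, 67, 71, 74, 74, 74, 87
The 3 values of 74 occupy positions 7–9 → average rank 8.
Batch Y values → pooled ranks: 74→8, 87→10, 47→2, 57→3, 62→4, 71→6
Rank sum = 8 + 10 + 2 + 3 + 4 + 6 = 33

33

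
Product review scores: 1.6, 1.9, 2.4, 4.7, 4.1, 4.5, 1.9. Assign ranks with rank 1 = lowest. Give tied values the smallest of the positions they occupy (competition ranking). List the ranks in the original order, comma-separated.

1, 2, 4, 7, 5, 6, 2

Sorted (ascending): 1.6, 1.9, 1.9, 2.4, 4.1, 4.5, 4.7
The 2 values of 1.9 occupy positions 2–3 → each gets rank 2.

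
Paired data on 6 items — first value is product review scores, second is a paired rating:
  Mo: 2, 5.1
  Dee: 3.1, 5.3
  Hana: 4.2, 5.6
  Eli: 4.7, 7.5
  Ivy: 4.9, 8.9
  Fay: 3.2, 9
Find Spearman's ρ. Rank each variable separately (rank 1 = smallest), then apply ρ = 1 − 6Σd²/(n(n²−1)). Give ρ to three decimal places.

0.657

Ranks of variable 1: 1, 2, 4, 5, 6, 3
Ranks of variable 2: 1, 2, 3, 4, 5, 6
d = r₁ − r₂: 0, 0, 1, 1, 1, -3
d²: 0, 0, 1, 1, 1, 9; Σd² = 12
ρ = 1 − 6·12/(6·35) = 1 − 72/210 = 0.657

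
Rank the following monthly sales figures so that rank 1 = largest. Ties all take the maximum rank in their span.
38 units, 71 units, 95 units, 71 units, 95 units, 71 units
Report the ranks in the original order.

6, 5, 2, 5, 2, 5

Sorted (descending): 95, 95, 71, 71, 71, 38
The 2 values of 95 occupy positions 1–2 → each gets rank 2.
The 3 values of 71 occupy positions 3–5 → each gets rank 5.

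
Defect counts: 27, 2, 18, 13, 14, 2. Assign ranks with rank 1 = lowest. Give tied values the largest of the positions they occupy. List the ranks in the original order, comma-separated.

Sorted (ascending): 2, 2, 13, 14, 18, 27
The 2 values of 2 occupy positions 1–2 → each gets rank 2.

6, 2, 5, 3, 4, 2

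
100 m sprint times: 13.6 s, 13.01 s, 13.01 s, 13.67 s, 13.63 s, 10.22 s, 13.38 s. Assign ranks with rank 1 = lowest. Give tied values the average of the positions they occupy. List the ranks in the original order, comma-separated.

Sorted (ascending): 10.22, 13.01, 13.01, 13.38, 13.6, 13.63, 13.67
The 2 values of 13.01 occupy positions 2–3 → average rank (2+3)/2 = 2.5.

5, 2.5, 2.5, 7, 6, 1, 4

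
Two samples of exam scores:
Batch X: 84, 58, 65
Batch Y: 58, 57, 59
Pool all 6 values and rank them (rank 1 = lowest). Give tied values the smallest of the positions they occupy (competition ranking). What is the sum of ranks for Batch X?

13

Sorted (ascending): 57, 58, 58, 59, 65, 84
The 2 values of 58 occupy positions 2–3 → each gets rank 2.
Batch X values → pooled ranks: 84→6, 58→2, 65→5
Rank sum = 6 + 2 + 5 = 13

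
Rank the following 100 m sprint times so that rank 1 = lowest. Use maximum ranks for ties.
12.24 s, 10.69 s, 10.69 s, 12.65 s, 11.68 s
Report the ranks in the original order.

4, 2, 2, 5, 3

Sorted (ascending): 10.69, 10.69, 11.68, 12.24, 12.65
The 2 values of 10.69 occupy positions 1–2 → each gets rank 2.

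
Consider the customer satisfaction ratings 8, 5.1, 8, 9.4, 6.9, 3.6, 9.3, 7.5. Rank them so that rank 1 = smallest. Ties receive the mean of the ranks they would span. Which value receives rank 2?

Sorted (ascending): 3.6, 5.1, 6.9, 7.5, 8, 8, 9.3, 9.4
The 2 values of 8 occupy positions 5–6 → average rank (5+6)/2 = 5.5.
Rank 2 → value 5.1.

5.1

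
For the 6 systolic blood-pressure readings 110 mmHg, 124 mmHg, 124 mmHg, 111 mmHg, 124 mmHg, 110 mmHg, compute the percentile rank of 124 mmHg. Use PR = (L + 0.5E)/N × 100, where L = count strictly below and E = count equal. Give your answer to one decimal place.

75.0

N = 6.
Strictly below 124: 3. Equal to 124: 3.
PR = (3 + 0.5·3)/6 × 100 = 75.0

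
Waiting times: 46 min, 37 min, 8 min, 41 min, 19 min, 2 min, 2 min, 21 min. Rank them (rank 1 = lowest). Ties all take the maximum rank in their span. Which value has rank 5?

Sorted (ascending): 2, 2, 8, 19, 21, 37, 41, 46
The 2 values of 2 occupy positions 1–2 → each gets rank 2.
Rank 5 → value 21.

21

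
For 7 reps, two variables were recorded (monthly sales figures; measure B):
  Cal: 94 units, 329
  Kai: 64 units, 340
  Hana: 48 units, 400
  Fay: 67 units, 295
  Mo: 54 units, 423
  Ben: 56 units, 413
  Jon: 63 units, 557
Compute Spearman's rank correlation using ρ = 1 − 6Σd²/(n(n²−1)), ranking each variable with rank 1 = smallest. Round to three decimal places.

-0.643

Ranks of variable 1: 7, 5, 1, 6, 2, 3, 4
Ranks of variable 2: 2, 3, 4, 1, 6, 5, 7
d = r₁ − r₂: 5, 2, -3, 5, -4, -2, -3
d²: 25, 4, 9, 25, 16, 4, 9; Σd² = 92
ρ = 1 − 6·92/(7·48) = 1 − 552/336 = -0.643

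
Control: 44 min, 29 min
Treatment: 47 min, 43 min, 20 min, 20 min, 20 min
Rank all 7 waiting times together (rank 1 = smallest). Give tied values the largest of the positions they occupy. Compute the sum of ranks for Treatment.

21

Sorted (ascending): 20, 20, 20, 29, 43, 44, 47
The 3 values of 20 occupy positions 1–3 → each gets rank 3.
Treatment values → pooled ranks: 47→7, 43→5, 20→3, 20→3, 20→3
Rank sum = 7 + 5 + 3 + 3 + 3 = 21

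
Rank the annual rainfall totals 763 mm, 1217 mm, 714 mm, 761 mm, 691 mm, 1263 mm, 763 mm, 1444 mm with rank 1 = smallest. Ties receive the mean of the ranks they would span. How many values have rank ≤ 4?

Sorted (ascending): 691, 714, 761, 763, 763, 1217, 1263, 1444
The 2 values of 763 occupy positions 4–5 → average rank (4+5)/2 = 4.5.
Ranks ≤ 4: {1, 2, 3} → 3 values.

3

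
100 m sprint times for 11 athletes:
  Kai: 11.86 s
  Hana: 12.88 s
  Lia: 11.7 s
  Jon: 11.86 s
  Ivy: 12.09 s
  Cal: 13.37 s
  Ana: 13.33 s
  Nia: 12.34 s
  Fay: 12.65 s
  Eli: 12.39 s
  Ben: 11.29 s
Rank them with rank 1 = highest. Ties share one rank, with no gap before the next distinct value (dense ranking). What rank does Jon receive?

Sorted (descending): 13.37, 13.33, 12.88, 12.65, 12.39, 12.34, 12.09, 11.86, 11.86, 11.7, 11.29
The 2 values of 11.86 share dense rank 8.
Remaining distinct values take the next consecutive integers.
Jon has value 11.86 s → rank 8.

8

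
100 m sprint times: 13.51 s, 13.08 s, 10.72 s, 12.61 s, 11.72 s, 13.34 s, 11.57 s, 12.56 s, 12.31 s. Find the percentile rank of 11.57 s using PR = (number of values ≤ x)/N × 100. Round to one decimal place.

22.2

N = 9.
Strictly below 11.57: 1. Equal to 11.57: 1.
PR = 2/9 × 100 = 22.2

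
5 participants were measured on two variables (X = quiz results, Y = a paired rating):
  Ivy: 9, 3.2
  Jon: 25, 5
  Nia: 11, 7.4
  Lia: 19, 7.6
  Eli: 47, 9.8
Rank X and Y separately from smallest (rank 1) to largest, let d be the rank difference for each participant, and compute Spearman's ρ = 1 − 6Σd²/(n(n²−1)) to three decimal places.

0.700

Ranks of variable 1: 1, 4, 2, 3, 5
Ranks of variable 2: 1, 2, 3, 4, 5
d = r₁ − r₂: 0, 2, -1, -1, 0
d²: 0, 4, 1, 1, 0; Σd² = 6
ρ = 1 − 6·6/(5·24) = 1 − 36/120 = 0.700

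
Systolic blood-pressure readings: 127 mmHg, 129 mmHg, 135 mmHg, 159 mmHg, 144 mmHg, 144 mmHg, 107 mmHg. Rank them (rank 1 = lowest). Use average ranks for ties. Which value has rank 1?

Sorted (ascending): 107, 127, 129, 135, 144, 144, 159
The 2 values of 144 occupy positions 5–6 → average rank (5+6)/2 = 5.5.
Rank 1 → value 107.

107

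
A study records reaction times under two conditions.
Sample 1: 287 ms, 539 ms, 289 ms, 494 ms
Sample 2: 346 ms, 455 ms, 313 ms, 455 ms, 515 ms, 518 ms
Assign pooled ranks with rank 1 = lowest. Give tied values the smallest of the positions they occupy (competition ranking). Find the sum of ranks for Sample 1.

Sorted (ascending): 287, 289, 313, 346, 455, 455, 494, 515, 518, 539
The 2 values of 455 occupy positions 5–6 → each gets rank 5.
Sample 1 values → pooled ranks: 287→1, 539→10, 289→2, 494→7
Rank sum = 1 + 10 + 2 + 7 = 20

20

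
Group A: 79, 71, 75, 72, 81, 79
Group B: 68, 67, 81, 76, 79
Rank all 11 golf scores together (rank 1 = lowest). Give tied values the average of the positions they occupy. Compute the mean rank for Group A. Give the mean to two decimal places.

6.42

Sorted (ascending): 67, 68, 71, 72, 75, 76, 79, 79, 79, 81, 81
The 3 values of 79 occupy positions 7–9 → average rank 8.
The 2 values of 81 occupy positions 10–11 → average rank (10+11)/2 = 10.5.
Group A values → pooled ranks: 79→8, 71→3, 75→5, 72→4, 81→10.5, 79→8
Mean rank = (8 + 3 + 5 + 4 + 10.5 + 8) / 6 = 6.42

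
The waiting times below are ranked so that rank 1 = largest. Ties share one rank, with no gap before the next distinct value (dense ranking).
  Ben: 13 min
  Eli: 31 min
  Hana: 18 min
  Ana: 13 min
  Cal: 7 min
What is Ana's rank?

Sorted (descending): 31, 18, 13, 13, 7
The 2 values of 13 share dense rank 3.
Remaining distinct values take the next consecutive integers.
Ana has value 13 min → rank 3.

3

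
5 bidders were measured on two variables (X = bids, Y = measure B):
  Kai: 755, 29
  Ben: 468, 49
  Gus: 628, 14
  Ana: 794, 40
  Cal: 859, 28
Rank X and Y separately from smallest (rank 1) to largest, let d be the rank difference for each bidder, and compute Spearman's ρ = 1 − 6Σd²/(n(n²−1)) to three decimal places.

Ranks of variable 1: 3, 1, 2, 4, 5
Ranks of variable 2: 3, 5, 1, 4, 2
d = r₁ − r₂: 0, -4, 1, 0, 3
d²: 0, 16, 1, 0, 9; Σd² = 26
ρ = 1 − 6·26/(5·24) = 1 − 156/120 = -0.300

-0.300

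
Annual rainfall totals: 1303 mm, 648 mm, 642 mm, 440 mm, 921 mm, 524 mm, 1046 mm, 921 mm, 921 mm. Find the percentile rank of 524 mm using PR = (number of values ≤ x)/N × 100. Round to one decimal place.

N = 9.
Strictly below 524: 1. Equal to 524: 1.
PR = 2/9 × 100 = 22.2

22.2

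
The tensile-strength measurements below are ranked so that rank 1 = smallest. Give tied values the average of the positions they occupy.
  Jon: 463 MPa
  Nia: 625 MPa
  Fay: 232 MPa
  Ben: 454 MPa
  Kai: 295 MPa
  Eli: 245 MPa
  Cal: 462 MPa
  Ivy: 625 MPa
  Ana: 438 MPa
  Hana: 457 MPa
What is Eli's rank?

Sorted (ascending): 232, 245, 295, 438, 454, 457, 462, 463, 625, 625
The 2 values of 625 occupy positions 9–10 → average rank (9+10)/2 = 9.5.
Eli has value 245 MPa → rank 2.

2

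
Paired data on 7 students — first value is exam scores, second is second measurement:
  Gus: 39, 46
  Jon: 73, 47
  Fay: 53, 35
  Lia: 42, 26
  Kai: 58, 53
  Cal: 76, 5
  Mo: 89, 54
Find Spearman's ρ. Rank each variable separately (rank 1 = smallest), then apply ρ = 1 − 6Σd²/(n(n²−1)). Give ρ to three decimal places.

Ranks of variable 1: 1, 5, 3, 2, 4, 6, 7
Ranks of variable 2: 4, 5, 3, 2, 6, 1, 7
d = r₁ − r₂: -3, 0, 0, 0, -2, 5, 0
d²: 9, 0, 0, 0, 4, 25, 0; Σd² = 38
ρ = 1 − 6·38/(7·48) = 1 − 228/336 = 0.321

0.321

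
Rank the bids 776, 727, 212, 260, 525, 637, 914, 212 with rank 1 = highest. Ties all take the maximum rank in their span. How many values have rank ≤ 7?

6

Sorted (descending): 914, 776, 727, 637, 525, 260, 212, 212
The 2 values of 212 occupy positions 7–8 → each gets rank 8.
Ranks ≤ 7: {1, 2, 3, 4, 5, 6} → 6 values.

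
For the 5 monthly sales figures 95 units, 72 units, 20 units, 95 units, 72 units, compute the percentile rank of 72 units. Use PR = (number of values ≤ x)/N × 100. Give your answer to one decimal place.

N = 5.
Strictly below 72: 1. Equal to 72: 2.
PR = 3/5 × 100 = 60.0

60.0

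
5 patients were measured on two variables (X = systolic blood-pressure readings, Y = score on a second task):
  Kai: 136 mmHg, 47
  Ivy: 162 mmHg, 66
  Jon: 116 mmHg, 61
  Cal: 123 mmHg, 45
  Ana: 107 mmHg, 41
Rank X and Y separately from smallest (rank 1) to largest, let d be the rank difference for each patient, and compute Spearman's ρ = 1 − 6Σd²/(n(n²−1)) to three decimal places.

0.700

Ranks of variable 1: 4, 5, 2, 3, 1
Ranks of variable 2: 3, 5, 4, 2, 1
d = r₁ − r₂: 1, 0, -2, 1, 0
d²: 1, 0, 4, 1, 0; Σd² = 6
ρ = 1 − 6·6/(5·24) = 1 − 36/120 = 0.700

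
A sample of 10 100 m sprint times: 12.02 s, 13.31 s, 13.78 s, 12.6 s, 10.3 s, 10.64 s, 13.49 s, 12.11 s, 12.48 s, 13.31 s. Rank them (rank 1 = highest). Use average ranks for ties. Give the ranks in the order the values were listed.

Sorted (descending): 13.78, 13.49, 13.31, 13.31, 12.6, 12.48, 12.11, 12.02, 10.64, 10.3
The 2 values of 13.31 occupy positions 3–4 → average rank (3+4)/2 = 3.5.

8, 3.5, 1, 5, 10, 9, 2, 7, 6, 3.5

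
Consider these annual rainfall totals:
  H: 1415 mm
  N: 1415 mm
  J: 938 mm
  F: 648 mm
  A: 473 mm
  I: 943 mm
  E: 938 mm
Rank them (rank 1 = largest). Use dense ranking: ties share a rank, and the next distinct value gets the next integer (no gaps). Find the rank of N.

1

Sorted (descending): 1415, 1415, 943, 938, 938, 648, 473
The 2 values of 1415 share dense rank 1.
The 2 values of 938 share dense rank 3.
Remaining distinct values take the next consecutive integers.
N has value 1415 mm → rank 1.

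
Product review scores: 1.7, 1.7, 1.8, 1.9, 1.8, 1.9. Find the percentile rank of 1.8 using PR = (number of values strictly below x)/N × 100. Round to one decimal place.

N = 6.
Strictly below 1.8: 2. Equal to 1.8: 2.
PR = 2/6 × 100 = 33.3

33.3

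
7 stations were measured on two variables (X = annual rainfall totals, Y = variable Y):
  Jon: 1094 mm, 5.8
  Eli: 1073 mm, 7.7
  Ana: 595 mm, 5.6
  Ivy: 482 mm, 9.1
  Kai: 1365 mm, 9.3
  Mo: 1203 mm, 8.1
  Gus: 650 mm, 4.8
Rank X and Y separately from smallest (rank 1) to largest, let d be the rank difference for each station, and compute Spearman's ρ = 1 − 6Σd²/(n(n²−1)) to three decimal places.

Ranks of variable 1: 5, 4, 2, 1, 7, 6, 3
Ranks of variable 2: 3, 4, 2, 6, 7, 5, 1
d = r₁ − r₂: 2, 0, 0, -5, 0, 1, 2
d²: 4, 0, 0, 25, 0, 1, 4; Σd² = 34
ρ = 1 − 6·34/(7·48) = 1 − 204/336 = 0.393

0.393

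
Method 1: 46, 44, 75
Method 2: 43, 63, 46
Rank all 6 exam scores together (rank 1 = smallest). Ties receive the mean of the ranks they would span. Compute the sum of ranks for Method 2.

Sorted (ascending): 43, 44, 46, 46, 63, 75
The 2 values of 46 occupy positions 3–4 → average rank (3+4)/2 = 3.5.
Method 2 values → pooled ranks: 43→1, 63→5, 46→3.5
Rank sum = 1 + 5 + 3.5 = 9.5

9.5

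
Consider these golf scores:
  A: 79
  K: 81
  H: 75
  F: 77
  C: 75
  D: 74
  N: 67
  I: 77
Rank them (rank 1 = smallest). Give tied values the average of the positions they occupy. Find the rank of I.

5.5

Sorted (ascending): 67, 74, 75, 75, 77, 77, 79, 81
The 2 values of 75 occupy positions 3–4 → average rank (3+4)/2 = 3.5.
The 2 values of 77 occupy positions 5–6 → average rank (5+6)/2 = 5.5.
I has value 77 → rank 5.5.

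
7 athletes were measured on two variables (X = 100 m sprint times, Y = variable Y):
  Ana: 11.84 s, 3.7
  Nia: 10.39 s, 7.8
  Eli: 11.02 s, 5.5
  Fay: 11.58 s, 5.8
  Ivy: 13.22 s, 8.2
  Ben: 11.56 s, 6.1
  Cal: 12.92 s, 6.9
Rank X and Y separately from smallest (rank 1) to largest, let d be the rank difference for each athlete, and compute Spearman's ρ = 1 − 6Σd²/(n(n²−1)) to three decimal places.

Ranks of variable 1: 5, 1, 2, 4, 7, 3, 6
Ranks of variable 2: 1, 6, 2, 3, 7, 4, 5
d = r₁ − r₂: 4, -5, 0, 1, 0, -1, 1
d²: 16, 25, 0, 1, 0, 1, 1; Σd² = 44
ρ = 1 − 6·44/(7·48) = 1 − 264/336 = 0.214

0.214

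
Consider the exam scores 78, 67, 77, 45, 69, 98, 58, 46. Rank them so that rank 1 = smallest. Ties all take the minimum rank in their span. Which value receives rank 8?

Sorted (ascending): 45, 46, 58, 67, 69, 77, 78, 98
No ties — each value takes its position as its rank.
Rank 8 → value 98.

98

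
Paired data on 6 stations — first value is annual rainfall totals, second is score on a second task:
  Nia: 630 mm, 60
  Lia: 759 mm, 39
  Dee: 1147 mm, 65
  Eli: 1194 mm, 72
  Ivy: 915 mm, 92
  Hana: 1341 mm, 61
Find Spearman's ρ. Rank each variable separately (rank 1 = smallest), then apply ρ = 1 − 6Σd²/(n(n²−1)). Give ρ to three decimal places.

0.429

Ranks of variable 1: 1, 2, 4, 5, 3, 6
Ranks of variable 2: 2, 1, 4, 5, 6, 3
d = r₁ − r₂: -1, 1, 0, 0, -3, 3
d²: 1, 1, 0, 0, 9, 9; Σd² = 20
ρ = 1 − 6·20/(6·35) = 1 − 120/210 = 0.429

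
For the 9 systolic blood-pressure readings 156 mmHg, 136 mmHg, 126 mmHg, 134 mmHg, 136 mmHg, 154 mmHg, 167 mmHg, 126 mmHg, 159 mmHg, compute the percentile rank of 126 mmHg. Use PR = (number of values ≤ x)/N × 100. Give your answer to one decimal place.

N = 9.
Strictly below 126: 0. Equal to 126: 2.
PR = 2/9 × 100 = 22.2

22.2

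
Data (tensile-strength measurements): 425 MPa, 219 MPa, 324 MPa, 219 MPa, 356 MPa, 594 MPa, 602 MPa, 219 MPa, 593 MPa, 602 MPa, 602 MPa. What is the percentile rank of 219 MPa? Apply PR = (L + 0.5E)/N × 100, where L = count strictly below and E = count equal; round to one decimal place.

13.6

N = 11.
Strictly below 219: 0. Equal to 219: 3.
PR = (0 + 0.5·3)/11 × 100 = 13.6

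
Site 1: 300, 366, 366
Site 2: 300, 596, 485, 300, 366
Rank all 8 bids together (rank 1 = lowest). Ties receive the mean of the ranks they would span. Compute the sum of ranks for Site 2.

Sorted (ascending): 300, 300, 300, 366, 366, 366, 485, 596
The 3 values of 300 occupy positions 1–3 → average rank 2.
The 3 values of 366 occupy positions 4–6 → average rank 5.
Site 2 values → pooled ranks: 300→2, 596→8, 485→7, 300→2, 366→5
Rank sum = 2 + 8 + 7 + 2 + 5 = 24

24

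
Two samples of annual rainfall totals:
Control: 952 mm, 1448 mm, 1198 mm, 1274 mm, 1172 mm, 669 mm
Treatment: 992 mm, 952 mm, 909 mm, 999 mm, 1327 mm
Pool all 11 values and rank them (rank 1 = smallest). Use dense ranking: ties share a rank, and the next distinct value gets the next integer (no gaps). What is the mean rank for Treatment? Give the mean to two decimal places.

Sorted (ascending): 669, 909, 952, 952, 992, 999, 1172, 1198, 1274, 1327, 1448
The 2 values of 952 share dense rank 3.
Remaining distinct values take the next consecutive integers.
Treatment values → pooled ranks: 992→4, 952→3, 909→2, 999→5, 1327→9
Mean rank = (4 + 3 + 2 + 5 + 9) / 5 = 4.60

4.60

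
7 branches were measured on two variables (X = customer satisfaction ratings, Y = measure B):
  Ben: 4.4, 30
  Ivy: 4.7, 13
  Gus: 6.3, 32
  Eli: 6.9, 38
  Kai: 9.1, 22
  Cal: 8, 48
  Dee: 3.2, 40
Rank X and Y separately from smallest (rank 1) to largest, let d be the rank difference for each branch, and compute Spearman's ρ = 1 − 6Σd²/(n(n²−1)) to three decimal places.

Ranks of variable 1: 2, 3, 4, 5, 7, 6, 1
Ranks of variable 2: 3, 1, 4, 5, 2, 7, 6
d = r₁ − r₂: -1, 2, 0, 0, 5, -1, -5
d²: 1, 4, 0, 0, 25, 1, 25; Σd² = 56
ρ = 1 − 6·56/(7·48) = 1 − 336/336 = 0.000

0.000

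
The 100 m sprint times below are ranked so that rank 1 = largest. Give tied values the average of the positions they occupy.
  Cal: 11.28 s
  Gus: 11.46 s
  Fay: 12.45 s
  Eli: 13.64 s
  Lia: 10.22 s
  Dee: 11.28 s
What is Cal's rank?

4.5

Sorted (descending): 13.64, 12.45, 11.46, 11.28, 11.28, 10.22
The 2 values of 11.28 occupy positions 4–5 → average rank (4+5)/2 = 4.5.
Cal has value 11.28 s → rank 4.5.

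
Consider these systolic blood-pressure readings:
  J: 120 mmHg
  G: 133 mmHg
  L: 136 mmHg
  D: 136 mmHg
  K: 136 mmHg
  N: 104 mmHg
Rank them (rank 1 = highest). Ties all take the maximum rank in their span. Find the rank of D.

3

Sorted (descending): 136, 136, 136, 133, 120, 104
The 3 values of 136 occupy positions 1–3 → each gets rank 3.
D has value 136 mmHg → rank 3.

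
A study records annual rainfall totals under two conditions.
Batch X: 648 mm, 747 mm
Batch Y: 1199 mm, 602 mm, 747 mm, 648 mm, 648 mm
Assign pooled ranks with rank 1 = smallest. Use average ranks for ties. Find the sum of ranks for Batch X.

Sorted (ascending): 602, 648, 648, 648, 747, 747, 1199
The 3 values of 648 occupy positions 2–4 → average rank 3.
The 2 values of 747 occupy positions 5–6 → average rank (5+6)/2 = 5.5.
Batch X values → pooled ranks: 648→3, 747→5.5
Rank sum = 3 + 5.5 = 8.5

8.5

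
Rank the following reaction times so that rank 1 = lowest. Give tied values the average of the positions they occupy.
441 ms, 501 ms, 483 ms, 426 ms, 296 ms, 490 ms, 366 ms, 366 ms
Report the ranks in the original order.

5, 8, 6, 4, 1, 7, 2.5, 2.5

Sorted (ascending): 296, 366, 366, 426, 441, 483, 490, 501
The 2 values of 366 occupy positions 2–3 → average rank (2+3)/2 = 2.5.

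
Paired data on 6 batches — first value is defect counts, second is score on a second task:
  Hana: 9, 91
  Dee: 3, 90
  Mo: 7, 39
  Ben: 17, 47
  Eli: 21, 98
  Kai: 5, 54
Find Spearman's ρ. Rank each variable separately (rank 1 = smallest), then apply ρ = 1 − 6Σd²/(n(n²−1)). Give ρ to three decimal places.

0.314

Ranks of variable 1: 4, 1, 3, 5, 6, 2
Ranks of variable 2: 5, 4, 1, 2, 6, 3
d = r₁ − r₂: -1, -3, 2, 3, 0, -1
d²: 1, 9, 4, 9, 0, 1; Σd² = 24
ρ = 1 − 6·24/(6·35) = 1 − 144/210 = 0.314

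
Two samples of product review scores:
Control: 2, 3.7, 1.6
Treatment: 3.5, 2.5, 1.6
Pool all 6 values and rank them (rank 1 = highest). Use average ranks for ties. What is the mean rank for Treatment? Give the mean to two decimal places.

3.50

Sorted (descending): 3.7, 3.5, 2.5, 2, 1.6, 1.6
The 2 values of 1.6 occupy positions 5–6 → average rank (5+6)/2 = 5.5.
Treatment values → pooled ranks: 3.5→2, 2.5→3, 1.6→5.5
Mean rank = (2 + 3 + 5.5) / 3 = 3.50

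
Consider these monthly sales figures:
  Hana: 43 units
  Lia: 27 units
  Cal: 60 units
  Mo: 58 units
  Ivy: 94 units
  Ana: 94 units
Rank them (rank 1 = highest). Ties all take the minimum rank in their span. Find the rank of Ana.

Sorted (descending): 94, 94, 60, 58, 43, 27
The 2 values of 94 occupy positions 1–2 → each gets rank 1.
Ana has value 94 units → rank 1.

1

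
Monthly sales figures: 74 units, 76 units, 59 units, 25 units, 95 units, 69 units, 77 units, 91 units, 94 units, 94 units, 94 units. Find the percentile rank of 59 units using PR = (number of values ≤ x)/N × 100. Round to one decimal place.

18.2

N = 11.
Strictly below 59: 1. Equal to 59: 1.
PR = 2/11 × 100 = 18.2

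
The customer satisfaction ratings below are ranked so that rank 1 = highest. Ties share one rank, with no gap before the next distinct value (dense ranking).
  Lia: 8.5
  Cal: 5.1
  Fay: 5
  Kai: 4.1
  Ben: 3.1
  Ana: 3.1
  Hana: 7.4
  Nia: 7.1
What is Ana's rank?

Sorted (descending): 8.5, 7.4, 7.1, 5.1, 5, 4.1, 3.1, 3.1
The 2 values of 3.1 share dense rank 7.
Remaining distinct values take the next consecutive integers.
Ana has value 3.1 → rank 7.

7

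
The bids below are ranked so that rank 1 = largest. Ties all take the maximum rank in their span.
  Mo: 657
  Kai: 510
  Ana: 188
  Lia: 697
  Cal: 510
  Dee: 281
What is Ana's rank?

Sorted (descending): 697, 657, 510, 510, 281, 188
The 2 values of 510 occupy positions 3–4 → each gets rank 4.
Ana has value 188 → rank 6.

6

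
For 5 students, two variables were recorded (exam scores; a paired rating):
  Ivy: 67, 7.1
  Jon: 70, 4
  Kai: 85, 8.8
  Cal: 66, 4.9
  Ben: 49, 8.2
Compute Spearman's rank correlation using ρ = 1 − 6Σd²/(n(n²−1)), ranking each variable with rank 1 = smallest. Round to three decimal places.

Ranks of variable 1: 3, 4, 5, 2, 1
Ranks of variable 2: 3, 1, 5, 2, 4
d = r₁ − r₂: 0, 3, 0, 0, -3
d²: 0, 9, 0, 0, 9; Σd² = 18
ρ = 1 − 6·18/(5·24) = 1 − 108/120 = 0.100

0.100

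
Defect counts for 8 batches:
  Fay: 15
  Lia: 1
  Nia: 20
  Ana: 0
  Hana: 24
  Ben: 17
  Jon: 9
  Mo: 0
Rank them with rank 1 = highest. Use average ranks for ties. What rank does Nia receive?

2

Sorted (descending): 24, 20, 17, 15, 9, 1, 0, 0
The 2 values of 0 occupy positions 7–8 → average rank (7+8)/2 = 7.5.
Nia has value 20 → rank 2.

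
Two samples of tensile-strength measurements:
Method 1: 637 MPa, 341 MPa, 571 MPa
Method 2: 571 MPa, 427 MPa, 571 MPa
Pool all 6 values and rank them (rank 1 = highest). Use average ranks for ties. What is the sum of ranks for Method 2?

11

Sorted (descending): 637, 571, 571, 571, 427, 341
The 3 values of 571 occupy positions 2–4 → average rank 3.
Method 2 values → pooled ranks: 571→3, 427→5, 571→3
Rank sum = 3 + 5 + 3 = 11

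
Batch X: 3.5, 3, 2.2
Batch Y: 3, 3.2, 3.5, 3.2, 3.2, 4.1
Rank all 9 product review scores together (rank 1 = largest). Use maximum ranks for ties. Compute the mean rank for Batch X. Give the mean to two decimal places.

6.67

Sorted (descending): 4.1, 3.5, 3.5, 3.2, 3.2, 3.2, 3, 3, 2.2
The 2 values of 3.5 occupy positions 2–3 → each gets rank 3.
The 3 values of 3.2 occupy positions 4–6 → each gets rank 6.
The 2 values of 3 occupy positions 7–8 → each gets rank 8.
Batch X values → pooled ranks: 3.5→3, 3→8, 2.2→9
Mean rank = (3 + 8 + 9) / 3 = 6.67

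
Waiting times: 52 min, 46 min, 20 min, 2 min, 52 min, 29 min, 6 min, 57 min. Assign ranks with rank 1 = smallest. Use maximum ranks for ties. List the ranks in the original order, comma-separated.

7, 5, 3, 1, 7, 4, 2, 8

Sorted (ascending): 2, 6, 20, 29, 46, 52, 52, 57
The 2 values of 52 occupy positions 6–7 → each gets rank 7.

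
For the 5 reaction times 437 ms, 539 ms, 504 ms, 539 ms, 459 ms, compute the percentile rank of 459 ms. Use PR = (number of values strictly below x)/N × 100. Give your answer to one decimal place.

20.0

N = 5.
Strictly below 459: 1. Equal to 459: 1.
PR = 1/5 × 100 = 20.0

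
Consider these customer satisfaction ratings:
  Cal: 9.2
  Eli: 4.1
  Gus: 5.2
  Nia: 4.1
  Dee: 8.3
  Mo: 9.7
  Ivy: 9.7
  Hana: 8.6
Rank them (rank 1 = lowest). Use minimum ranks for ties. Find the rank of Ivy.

Sorted (ascending): 4.1, 4.1, 5.2, 8.3, 8.6, 9.2, 9.7, 9.7
The 2 values of 4.1 occupy positions 1–2 → each gets rank 1.
The 2 values of 9.7 occupy positions 7–8 → each gets rank 7.
Ivy has value 9.7 → rank 7.

7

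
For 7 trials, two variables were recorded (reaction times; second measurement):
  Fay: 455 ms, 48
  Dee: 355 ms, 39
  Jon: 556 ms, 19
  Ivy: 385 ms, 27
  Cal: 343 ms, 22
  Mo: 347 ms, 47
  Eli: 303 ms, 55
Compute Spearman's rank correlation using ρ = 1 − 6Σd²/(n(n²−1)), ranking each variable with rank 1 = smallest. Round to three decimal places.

-0.429

Ranks of variable 1: 6, 4, 7, 5, 2, 3, 1
Ranks of variable 2: 6, 4, 1, 3, 2, 5, 7
d = r₁ − r₂: 0, 0, 6, 2, 0, -2, -6
d²: 0, 0, 36, 4, 0, 4, 36; Σd² = 80
ρ = 1 − 6·80/(7·48) = 1 − 480/336 = -0.429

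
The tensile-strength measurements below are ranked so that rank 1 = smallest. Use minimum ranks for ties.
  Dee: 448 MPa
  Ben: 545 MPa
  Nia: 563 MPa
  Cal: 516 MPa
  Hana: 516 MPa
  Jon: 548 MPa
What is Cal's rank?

Sorted (ascending): 448, 516, 516, 545, 548, 563
The 2 values of 516 occupy positions 2–3 → each gets rank 2.
Cal has value 516 MPa → rank 2.

2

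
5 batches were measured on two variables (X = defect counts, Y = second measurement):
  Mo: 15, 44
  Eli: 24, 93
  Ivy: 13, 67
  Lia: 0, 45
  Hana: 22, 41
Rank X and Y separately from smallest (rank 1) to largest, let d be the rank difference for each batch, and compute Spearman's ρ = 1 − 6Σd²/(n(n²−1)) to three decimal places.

Ranks of variable 1: 3, 5, 2, 1, 4
Ranks of variable 2: 2, 5, 4, 3, 1
d = r₁ − r₂: 1, 0, -2, -2, 3
d²: 1, 0, 4, 4, 9; Σd² = 18
ρ = 1 − 6·18/(5·24) = 1 − 108/120 = 0.100

0.100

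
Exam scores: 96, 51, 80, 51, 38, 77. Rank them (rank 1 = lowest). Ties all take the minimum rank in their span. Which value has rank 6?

Sorted (ascending): 38, 51, 51, 77, 80, 96
The 2 values of 51 occupy positions 2–3 → each gets rank 2.
Rank 6 → value 96.

96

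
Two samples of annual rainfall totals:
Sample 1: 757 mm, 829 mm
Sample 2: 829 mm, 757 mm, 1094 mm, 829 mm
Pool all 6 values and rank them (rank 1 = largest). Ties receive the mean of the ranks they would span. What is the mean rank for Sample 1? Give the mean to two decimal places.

4.25

Sorted (descending): 1094, 829, 829, 829, 757, 757
The 3 values of 829 occupy positions 2–4 → average rank 3.
The 2 values of 757 occupy positions 5–6 → average rank (5+6)/2 = 5.5.
Sample 1 values → pooled ranks: 757→5.5, 829→3
Mean rank = (5.5 + 3) / 2 = 4.25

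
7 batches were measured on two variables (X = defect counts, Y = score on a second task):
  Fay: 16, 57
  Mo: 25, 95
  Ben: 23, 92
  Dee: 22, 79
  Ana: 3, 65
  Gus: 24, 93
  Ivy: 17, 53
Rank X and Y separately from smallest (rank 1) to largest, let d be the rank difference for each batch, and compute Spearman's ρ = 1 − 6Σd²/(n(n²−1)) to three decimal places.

0.857

Ranks of variable 1: 2, 7, 5, 4, 1, 6, 3
Ranks of variable 2: 2, 7, 5, 4, 3, 6, 1
d = r₁ − r₂: 0, 0, 0, 0, -2, 0, 2
d²: 0, 0, 0, 0, 4, 0, 4; Σd² = 8
ρ = 1 − 6·8/(7·48) = 1 − 48/336 = 0.857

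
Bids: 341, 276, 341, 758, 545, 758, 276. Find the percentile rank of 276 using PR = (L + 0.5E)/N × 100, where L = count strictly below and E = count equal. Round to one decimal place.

N = 7.
Strictly below 276: 0. Equal to 276: 2.
PR = (0 + 0.5·2)/7 × 100 = 14.3

14.3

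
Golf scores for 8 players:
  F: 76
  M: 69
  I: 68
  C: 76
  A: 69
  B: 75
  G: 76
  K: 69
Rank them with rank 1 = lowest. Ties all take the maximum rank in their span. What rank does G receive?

8

Sorted (ascending): 68, 69, 69, 69, 75, 76, 76, 76
The 3 values of 69 occupy positions 2–4 → each gets rank 4.
The 3 values of 76 occupy positions 6–8 → each gets rank 8.
G has value 76 → rank 8.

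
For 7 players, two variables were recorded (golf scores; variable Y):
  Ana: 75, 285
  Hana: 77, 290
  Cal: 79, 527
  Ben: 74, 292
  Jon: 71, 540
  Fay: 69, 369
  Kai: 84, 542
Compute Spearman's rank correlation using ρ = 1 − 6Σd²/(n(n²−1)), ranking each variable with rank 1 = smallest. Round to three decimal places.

Ranks of variable 1: 4, 5, 6, 3, 2, 1, 7
Ranks of variable 2: 1, 2, 5, 3, 6, 4, 7
d = r₁ − r₂: 3, 3, 1, 0, -4, -3, 0
d²: 9, 9, 1, 0, 16, 9, 0; Σd² = 44
ρ = 1 − 6·44/(7·48) = 1 − 264/336 = 0.214

0.214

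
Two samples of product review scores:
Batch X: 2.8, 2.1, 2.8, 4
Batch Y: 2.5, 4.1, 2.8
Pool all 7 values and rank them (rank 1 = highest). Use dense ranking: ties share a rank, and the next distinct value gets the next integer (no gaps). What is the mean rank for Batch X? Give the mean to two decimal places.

Sorted (descending): 4.1, 4, 2.8, 2.8, 2.8, 2.5, 2.1
The 3 values of 2.8 share dense rank 3.
Remaining distinct values take the next consecutive integers.
Batch X values → pooled ranks: 2.8→3, 2.1→5, 2.8→3, 4→2
Mean rank = (3 + 5 + 3 + 2) / 4 = 3.25

3.25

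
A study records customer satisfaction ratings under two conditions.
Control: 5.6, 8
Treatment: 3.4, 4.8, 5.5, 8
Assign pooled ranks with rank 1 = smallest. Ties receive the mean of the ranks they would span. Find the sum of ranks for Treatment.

11.5

Sorted (ascending): 3.4, 4.8, 5.5, 5.6, 8, 8
The 2 values of 8 occupy positions 5–6 → average rank (5+6)/2 = 5.5.
Treatment values → pooled ranks: 3.4→1, 4.8→2, 5.5→3, 8→5.5
Rank sum = 1 + 2 + 3 + 5.5 = 11.5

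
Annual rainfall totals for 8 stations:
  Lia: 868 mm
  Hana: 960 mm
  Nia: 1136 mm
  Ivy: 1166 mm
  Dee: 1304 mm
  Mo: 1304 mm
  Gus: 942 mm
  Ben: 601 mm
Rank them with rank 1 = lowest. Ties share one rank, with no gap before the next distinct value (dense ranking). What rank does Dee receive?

Sorted (ascending): 601, 868, 942, 960, 1136, 1166, 1304, 1304
The 2 values of 1304 share dense rank 7.
Remaining distinct values take the next consecutive integers.
Dee has value 1304 mm → rank 7.

7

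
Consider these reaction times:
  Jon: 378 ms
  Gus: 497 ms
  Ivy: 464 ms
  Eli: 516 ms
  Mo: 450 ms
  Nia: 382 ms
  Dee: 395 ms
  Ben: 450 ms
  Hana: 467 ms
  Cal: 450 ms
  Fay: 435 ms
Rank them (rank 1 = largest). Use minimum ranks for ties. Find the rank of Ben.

Sorted (descending): 516, 497, 467, 464, 450, 450, 450, 435, 395, 382, 378
The 3 values of 450 occupy positions 5–7 → each gets rank 5.
Ben has value 450 ms → rank 5.

5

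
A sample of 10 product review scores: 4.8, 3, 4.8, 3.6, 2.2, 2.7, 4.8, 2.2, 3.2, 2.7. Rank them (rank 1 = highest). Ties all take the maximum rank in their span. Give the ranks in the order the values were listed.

Sorted (descending): 4.8, 4.8, 4.8, 3.6, 3.2, 3, 2.7, 2.7, 2.2, 2.2
The 3 values of 4.8 occupy positions 1–3 → each gets rank 3.
The 2 values of 2.7 occupy positions 7–8 → each gets rank 8.
The 2 values of 2.2 occupy positions 9–10 → each gets rank 10.

3, 6, 3, 4, 10, 8, 3, 10, 5, 8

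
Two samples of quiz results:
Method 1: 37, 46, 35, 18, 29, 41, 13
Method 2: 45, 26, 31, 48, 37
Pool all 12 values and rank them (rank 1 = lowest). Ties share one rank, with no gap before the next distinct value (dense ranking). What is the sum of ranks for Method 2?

35

Sorted (ascending): 13, 18, 26, 29, 31, 35, 37, 37, 41, 45, 46, 48
The 2 values of 37 share dense rank 7.
Remaining distinct values take the next consecutive integers.
Method 2 values → pooled ranks: 45→9, 26→3, 31→5, 48→11, 37→7
Rank sum = 9 + 3 + 5 + 11 + 7 = 35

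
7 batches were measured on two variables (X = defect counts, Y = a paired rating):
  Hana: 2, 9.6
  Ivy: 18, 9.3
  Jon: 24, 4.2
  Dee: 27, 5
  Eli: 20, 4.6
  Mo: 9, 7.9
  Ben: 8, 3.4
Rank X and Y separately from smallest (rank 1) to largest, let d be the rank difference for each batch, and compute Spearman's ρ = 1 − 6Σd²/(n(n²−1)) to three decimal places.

Ranks of variable 1: 1, 4, 6, 7, 5, 3, 2
Ranks of variable 2: 7, 6, 2, 4, 3, 5, 1
d = r₁ − r₂: -6, -2, 4, 3, 2, -2, 1
d²: 36, 4, 16, 9, 4, 4, 1; Σd² = 74
ρ = 1 − 6·74/(7·48) = 1 − 444/336 = -0.321

-0.321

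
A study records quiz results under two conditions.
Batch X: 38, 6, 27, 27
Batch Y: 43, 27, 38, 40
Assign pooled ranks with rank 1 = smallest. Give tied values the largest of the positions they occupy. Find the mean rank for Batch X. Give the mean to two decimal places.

3.75

Sorted (ascending): 6, 27, 27, 27, 38, 38, 40, 43
The 3 values of 27 occupy positions 2–4 → each gets rank 4.
The 2 values of 38 occupy positions 5–6 → each gets rank 6.
Batch X values → pooled ranks: 38→6, 6→1, 27→4, 27→4
Mean rank = (6 + 1 + 4 + 4) / 4 = 3.75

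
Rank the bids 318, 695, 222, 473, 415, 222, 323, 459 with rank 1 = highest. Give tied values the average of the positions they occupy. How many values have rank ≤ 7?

Sorted (descending): 695, 473, 459, 415, 323, 318, 222, 222
The 2 values of 222 occupy positions 7–8 → average rank (7+8)/2 = 7.5.
Ranks ≤ 7: {1, 2, 3, 4, 5, 6} → 6 values.

6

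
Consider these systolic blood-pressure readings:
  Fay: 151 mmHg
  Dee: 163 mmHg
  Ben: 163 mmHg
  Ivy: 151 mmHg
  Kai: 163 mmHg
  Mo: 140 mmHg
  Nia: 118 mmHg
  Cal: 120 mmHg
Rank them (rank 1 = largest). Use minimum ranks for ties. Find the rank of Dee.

Sorted (descending): 163, 163, 163, 151, 151, 140, 120, 118
The 3 values of 163 occupy positions 1–3 → each gets rank 1.
The 2 values of 151 occupy positions 4–5 → each gets rank 4.
Dee has value 163 mmHg → rank 1.

1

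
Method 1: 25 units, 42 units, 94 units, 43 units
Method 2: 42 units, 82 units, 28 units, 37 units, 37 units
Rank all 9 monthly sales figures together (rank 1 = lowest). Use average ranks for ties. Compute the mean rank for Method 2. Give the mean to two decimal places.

4.50

Sorted (ascending): 25, 28, 37, 37, 42, 42, 43, 82, 94
The 2 values of 37 occupy positions 3–4 → average rank (3+4)/2 = 3.5.
The 2 values of 42 occupy positions 5–6 → average rank (5+6)/2 = 5.5.
Method 2 values → pooled ranks: 42→5.5, 82→8, 28→2, 37→3.5, 37→3.5
Mean rank = (5.5 + 8 + 2 + 3.5 + 3.5) / 5 = 4.50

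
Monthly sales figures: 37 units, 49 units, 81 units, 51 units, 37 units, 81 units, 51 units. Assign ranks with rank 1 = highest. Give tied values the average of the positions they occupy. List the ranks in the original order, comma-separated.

6.5, 5, 1.5, 3.5, 6.5, 1.5, 3.5

Sorted (descending): 81, 81, 51, 51, 49, 37, 37
The 2 values of 81 occupy positions 1–2 → average rank (1+2)/2 = 1.5.
The 2 values of 51 occupy positions 3–4 → average rank (3+4)/2 = 3.5.
The 2 values of 37 occupy positions 6–7 → average rank (6+7)/2 = 6.5.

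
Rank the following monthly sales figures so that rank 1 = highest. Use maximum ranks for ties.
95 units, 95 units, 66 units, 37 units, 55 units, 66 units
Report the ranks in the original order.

2, 2, 4, 6, 5, 4

Sorted (descending): 95, 95, 66, 66, 55, 37
The 2 values of 95 occupy positions 1–2 → each gets rank 2.
The 2 values of 66 occupy positions 3–4 → each gets rank 4.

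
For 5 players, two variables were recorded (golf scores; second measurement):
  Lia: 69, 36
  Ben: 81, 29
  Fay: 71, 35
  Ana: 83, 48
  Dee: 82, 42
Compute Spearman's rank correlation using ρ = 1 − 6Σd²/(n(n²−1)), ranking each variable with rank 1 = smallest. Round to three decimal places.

Ranks of variable 1: 1, 3, 2, 5, 4
Ranks of variable 2: 3, 1, 2, 5, 4
d = r₁ − r₂: -2, 2, 0, 0, 0
d²: 4, 4, 0, 0, 0; Σd² = 8
ρ = 1 − 6·8/(5·24) = 1 − 48/120 = 0.600

0.600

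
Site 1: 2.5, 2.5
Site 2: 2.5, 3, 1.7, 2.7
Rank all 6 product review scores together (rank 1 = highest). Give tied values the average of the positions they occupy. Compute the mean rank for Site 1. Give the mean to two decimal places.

4.00

Sorted (descending): 3, 2.7, 2.5, 2.5, 2.5, 1.7
The 3 values of 2.5 occupy positions 3–5 → average rank 4.
Site 1 values → pooled ranks: 2.5→4, 2.5→4
Mean rank = (4 + 4) / 2 = 4.00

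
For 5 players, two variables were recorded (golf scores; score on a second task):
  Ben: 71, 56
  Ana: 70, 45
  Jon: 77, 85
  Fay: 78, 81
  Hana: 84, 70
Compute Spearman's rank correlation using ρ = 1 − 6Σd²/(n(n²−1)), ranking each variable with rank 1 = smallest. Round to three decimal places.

0.600

Ranks of variable 1: 2, 1, 3, 4, 5
Ranks of variable 2: 2, 1, 5, 4, 3
d = r₁ − r₂: 0, 0, -2, 0, 2
d²: 0, 0, 4, 0, 4; Σd² = 8
ρ = 1 − 6·8/(5·24) = 1 − 48/120 = 0.600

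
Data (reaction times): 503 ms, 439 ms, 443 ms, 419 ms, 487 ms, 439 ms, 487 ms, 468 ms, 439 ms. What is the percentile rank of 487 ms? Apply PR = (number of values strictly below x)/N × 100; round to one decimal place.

N = 9.
Strictly below 487: 6. Equal to 487: 2.
PR = 6/9 × 100 = 66.7

66.7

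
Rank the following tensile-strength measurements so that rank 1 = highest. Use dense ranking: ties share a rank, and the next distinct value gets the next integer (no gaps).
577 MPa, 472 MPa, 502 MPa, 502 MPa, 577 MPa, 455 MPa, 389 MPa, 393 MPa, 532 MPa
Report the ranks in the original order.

Sorted (descending): 577, 577, 532, 502, 502, 472, 455, 393, 389
The 2 values of 577 share dense rank 1.
The 2 values of 502 share dense rank 3.
Remaining distinct values take the next consecutive integers.

1, 4, 3, 3, 1, 5, 7, 6, 2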